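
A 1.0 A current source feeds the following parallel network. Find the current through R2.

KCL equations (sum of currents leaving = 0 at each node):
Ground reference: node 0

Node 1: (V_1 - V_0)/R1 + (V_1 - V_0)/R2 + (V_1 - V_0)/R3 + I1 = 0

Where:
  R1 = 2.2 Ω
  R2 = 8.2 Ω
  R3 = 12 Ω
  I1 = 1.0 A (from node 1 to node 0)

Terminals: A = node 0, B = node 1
All resistors sit directly between nodes 0 and 1, so they are in parallel and share one voltage V; the full source current 1 A splits among them.
1/R_par = 1/2.2 + 1/8.2 + 1/12 = 0.6598 S  =>  R_par = 1.516 Ω
V = I × R_par = 1 × 1.516 = 1.516 V
I_R2 = V/R2 = 1.516/8.2 = 0.1848 A

Final answer: 0.1848 A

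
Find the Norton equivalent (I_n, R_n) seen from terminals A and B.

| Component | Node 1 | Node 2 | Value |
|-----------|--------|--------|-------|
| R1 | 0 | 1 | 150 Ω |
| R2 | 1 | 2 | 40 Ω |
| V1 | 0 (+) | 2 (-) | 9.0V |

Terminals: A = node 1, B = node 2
Find the Thévenin equivalent first; then I_n = V_th/R_th and R_n = R_th.
Step 1 — V_th is the open-circuit voltage V_A - V_B (nothing connected across the terminals).
Nodal analysis, taking node 2 as the 0 V reference.
Source V1 fixes V_0 = 9 V.
KCL at each unknown node (sum of currents leaving = 0; resistances in Ω):
  Node 1: (V_1 - 9)/150 + (V_1 - 0)/40 = 0
Collecting terms: 0.03167 × V_1 = 0.06  =>  V_1 = 1.895 V
V_th = V_1 - V_2 = 1.895 - 0 = 1.895 V
Step 2 — R_th: zero the source — replace V1 by a short circuit (node 2 merges into node 0) — and find the resistance seen between A (node 1) and B (node 0).
Reduce the network between node 1 (A) and node 0 (B) by series/parallel combination:
  Rp1 = R1 ‖ R2 (parallel, both between nodes 0 and 1) = 1/(1/150 + 1/40) = 31.58 Ω
R_th = 31.58 Ω
I_n = V_th/R_th = 1.895/31.58 = 0.06 A, and R_n = R_th = 31.58 Ω

Final answer: I_n = 0.06 A, R_n = 31.58 Ω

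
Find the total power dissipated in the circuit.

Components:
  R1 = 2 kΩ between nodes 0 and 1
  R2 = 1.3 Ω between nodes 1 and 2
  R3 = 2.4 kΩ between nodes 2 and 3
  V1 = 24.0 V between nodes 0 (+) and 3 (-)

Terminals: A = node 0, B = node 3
Nodal analysis, taking node 3 as the 0 V reference.
Source V1 fixes V_0 = 24 V.
KCL at each unknown node (sum of currents leaving = 0; resistances in Ω):
  Node 1: (V_1 - 24)/2000 + (V_1 - V_2)/1.3 = 0
  Node 2: (V_2 - V_1)/1.3 + (V_2 - 0)/2400 = 0
Collecting terms (coefficients in siemens):
  0.7697·V_1 - 0.7692·V_2 = 0.012
  0.7696·V_2 - 0.7692·V_1 = 0
Determinant D = (0.7697)(0.7696) - (-0.7692)(-0.7692) = 0.0007053
V_1 = [(0.012)(0.7696) - (-0.7692)(0)]/D = 13.09 V
V_2 = [(0.7697)(0) - (0.012)(-0.7692)]/D = 13.09 V
Power in each resistor, P = (ΔV)²/R:
  P_R1 = (24 - 13.09)²/2000 = 0.05947 W
  P_R2 = (13.09 - 13.09)²/1.3 = 0.00003865 W
  P_R3 = (13.09 - 0)²/2400 = 0.07136 W
P_total = P_R1 + P_R2 + P_R3 = 0.1309 W

Final answer: 0.1309 W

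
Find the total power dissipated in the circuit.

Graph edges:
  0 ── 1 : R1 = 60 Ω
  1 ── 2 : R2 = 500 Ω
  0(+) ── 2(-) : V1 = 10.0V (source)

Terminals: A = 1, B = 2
Nodal analysis, taking node 2 as the 0 V reference.
Source V1 fixes V_0 = 10 V.
KCL at each unknown node (sum of currents leaving = 0; resistances in Ω):
  Node 1: (V_1 - 10)/60 + (V_1 - 0)/500 = 0
Collecting terms: 0.01867 × V_1 = 0.1667  =>  V_1 = 8.929 V
Power in each resistor, P = (ΔV)²/R:
  P_R1 = (10 - 8.929)²/60 = 0.01913 W
  P_R2 = (8.929 - 0)²/500 = 0.1594 W
P_total = P_R1 + P_R2 = 0.1786 W

Final answer: 0.1786 W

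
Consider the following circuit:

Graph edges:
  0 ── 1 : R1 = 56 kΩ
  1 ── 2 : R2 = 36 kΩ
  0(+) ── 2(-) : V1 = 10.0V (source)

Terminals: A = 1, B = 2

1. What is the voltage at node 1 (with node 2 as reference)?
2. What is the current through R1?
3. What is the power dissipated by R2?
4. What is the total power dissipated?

Nodal analysis, taking node 2 as the 0 V reference.
Source V1 fixes V_0 = 10 V.
KCL at each unknown node (sum of currents leaving = 0; resistances in Ω):
  Node 1: (V_1 - 10)/56000 + (V_1 - 0)/36000 = 0
Collecting terms: 0.00004563 × V_1 = 0.0001786  =>  V_1 = 3.913 V
Part 1:
  Read off the nodal solution: V_1 = 3.913 V
Part 2:
  I_R1 = (V_0 - V_1)/R1 = (10 - 3.913)/56000 = 0.0001087 A
  Magnitude: I_R1 = 0.0001087 A
Part 3:
  I_R2 = (V_1 - V_2)/R2 = (3.913 - 0)/36000 = 0.0001087 A
  P_R2 = I_R2² × R2 = (0.0001087)² × 36000 = 0.0004253 W
Part 4:
  Power in each resistor, P = (ΔV)²/R:
    P_R1 = (10 - 3.913)²/56000 = 0.0006616 W
    P_R2 = (3.913 - 0)²/36000 = 0.0004253 W
  P_total = P_R1 + P_R2 = 0.001087 W

Final answers:
1. V_1 = 3.913 V
2. I_R1 = 0.0001087 A
3. P_R2 = 0.0004253 W
4. P_total = 0.001087 W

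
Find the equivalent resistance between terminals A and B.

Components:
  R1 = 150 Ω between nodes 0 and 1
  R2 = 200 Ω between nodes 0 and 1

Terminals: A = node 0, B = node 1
Reduce the network between node 0 (A) and node 1 (B) by series/parallel combination:
  Rp1 = R1 ‖ R2 (parallel, both between nodes 0 and 1) = 1/(1/150 + 1/200) = 85.71 Ω
R_eq = 85.71 Ω

Final answer: 85.71 Ω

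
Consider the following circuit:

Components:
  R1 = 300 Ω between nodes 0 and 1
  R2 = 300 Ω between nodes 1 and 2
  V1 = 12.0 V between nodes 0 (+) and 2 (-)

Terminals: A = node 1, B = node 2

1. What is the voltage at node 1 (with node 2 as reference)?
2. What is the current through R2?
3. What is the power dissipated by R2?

Nodal analysis, taking node 2 as the 0 V reference.
Source V1 fixes V_0 = 12 V.
KCL at each unknown node (sum of currents leaving = 0; resistances in Ω):
  Node 1: (V_1 - 12)/300 + (V_1 - 0)/300 = 0
Collecting terms: 0.006667 × V_1 = 0.04  =>  V_1 = 6 V
Part 1:
  Read off the nodal solution: V_1 = 6 V
Part 2:
  I_R2 = (V_1 - V_2)/R2 = (6 - 0)/300 = 0.02 A
  Magnitude: I_R2 = 0.02 A
Part 3:
  I_R2 = (V_1 - V_2)/R2 = (6 - 0)/300 = 0.02 A
  P_R2 = I_R2² × R2 = (0.02)² × 300 = 0.12 W

Final answers:
1. V_1 = 6 V
2. I_R2 = 0.02 A
3. P_R2 = 0.12 W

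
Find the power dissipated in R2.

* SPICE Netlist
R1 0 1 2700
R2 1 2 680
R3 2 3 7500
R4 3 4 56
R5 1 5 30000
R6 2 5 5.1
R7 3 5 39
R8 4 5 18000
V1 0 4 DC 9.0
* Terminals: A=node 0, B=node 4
Nodal analysis, taking node 4 as the 0 V reference.
Source V1 fixes V_0 = 9 V.
KCL at each unknown node (sum of currents leaving = 0; resistances in Ω):
  Node 1: (V_1 - 9)/2700 + (V_1 - V_2)/680 + (V_1 - V_5)/30000 = 0
  Node 2: (V_2 - V_1)/680 + (V_2 - V_3)/7500 + (V_2 - V_5)/5.1 = 0
  Node 3: (V_3 - V_2)/7500 + (V_3 - 0)/56 + (V_3 - V_5)/39 = 0
  Node 5: (V_5 - V_1)/30000 + (V_5 - V_2)/5.1 + (V_5 - V_3)/39 + (V_5 - 0)/18000 = 0
Collecting terms (coefficients in siemens):
  0.001874·V_1 - 0.001471·V_2 - 0.00003333·V_5 = 0.003333
  0.1977·V_2 - 0.001471·V_1 - 0.0001333·V_3 - 0.1961·V_5 = 0
  0.04363·V_3 - 0.0001333·V_2 - 0.02564·V_5 = 0
  0.2218·V_5 - 0.00003333·V_1 - 0.1961·V_2 - 0.02564·V_3 = 0
Solving these 4 simultaneous equations (Gaussian elimination) gives:
  V_1 = 1.985 V, V_2 = 0.2578 V, V_3 = 0.1447 V, V_5 = 0.2449 V
I_R2 = (V_1 - V_2)/R2 = (1.985 - 0.2578)/680 = 0.00254 A
P_R2 = I_R2² × R2 = (0.00254)² × 680 = 0.004387 W

Final answer: 0.004387 W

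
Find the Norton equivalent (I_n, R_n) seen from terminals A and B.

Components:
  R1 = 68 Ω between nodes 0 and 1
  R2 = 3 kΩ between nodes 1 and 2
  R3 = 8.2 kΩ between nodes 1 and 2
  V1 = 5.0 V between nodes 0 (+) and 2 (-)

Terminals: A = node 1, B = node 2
Find the Thévenin equivalent first; then I_n = V_th/R_th and R_n = R_th.
Step 1 — V_th is the open-circuit voltage V_A - V_B (nothing connected across the terminals).
Nodal analysis, taking node 2 as the 0 V reference.
Source V1 fixes V_0 = 5 V.
KCL at each unknown node (sum of currents leaving = 0; resistances in Ω):
  Node 1: (V_1 - 5)/68 + (V_1 - 0)/3000 + (V_1 - 0)/8200 = 0
Collecting terms: 0.01516 × V_1 = 0.07353  =>  V_1 = 4.85 V
V_th = V_1 - V_2 = 4.85 - 0 = 4.85 V
Step 2 — R_th: zero the source — replace V1 by a short circuit (node 2 merges into node 0) — and find the resistance seen between A (node 1) and B (node 0).
Reduce the network between node 1 (A) and node 0 (B) by series/parallel combination:
  Rp1 = R1 ‖ R2 ‖ R3 (parallel, all between nodes 0 and 1) = 1/(1/68 + 1/3000 + 1/8200) = 65.96 Ω
R_th = 65.96 Ω
I_n = V_th/R_th = 4.85/65.96 = 0.07353 A, and R_n = R_th = 65.96 Ω

Final answer: I_n = 0.07353 A, R_n = 65.96 Ω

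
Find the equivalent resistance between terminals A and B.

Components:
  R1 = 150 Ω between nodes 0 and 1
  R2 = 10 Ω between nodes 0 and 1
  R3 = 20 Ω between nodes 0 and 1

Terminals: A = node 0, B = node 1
Reduce the network between node 0 (A) and node 1 (B) by series/parallel combination:
  Rp1 = R1 ‖ R2 ‖ R3 (parallel, all between nodes 0 and 1) = 1/(1/150 + 1/10 + 1/20) = 6.383 Ω
R_eq = 6.383 Ω

Final answer: 6.383 Ω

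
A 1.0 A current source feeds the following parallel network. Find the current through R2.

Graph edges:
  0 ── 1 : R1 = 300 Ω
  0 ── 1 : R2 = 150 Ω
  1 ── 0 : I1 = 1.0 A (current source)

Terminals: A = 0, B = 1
All resistors sit directly between nodes 0 and 1, so they are in parallel and share one voltage V; the full source current 1 A splits among them.
1/R_par = 1/300 + 1/150 = 0.01 S  =>  R_par = 100 Ω
V = I × R_par = 1 × 100 = 100 V
I_R2 = V/R2 = 100/150 = 0.6667 A

Final answer: 0.6667 A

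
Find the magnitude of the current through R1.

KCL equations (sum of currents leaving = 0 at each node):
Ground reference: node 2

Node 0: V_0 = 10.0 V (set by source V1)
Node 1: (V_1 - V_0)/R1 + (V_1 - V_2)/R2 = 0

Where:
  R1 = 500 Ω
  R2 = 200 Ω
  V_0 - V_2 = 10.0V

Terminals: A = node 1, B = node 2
Nodal analysis, taking node 2 as the 0 V reference.
Source V1 fixes V_0 = 10 V.
KCL at each unknown node (sum of currents leaving = 0; resistances in Ω):
  Node 1: (V_1 - 10)/500 + (V_1 - 0)/200 = 0
Collecting terms: 0.007 × V_1 = 0.02  =>  V_1 = 2.857 V
I_R1 = (V_0 - V_1)/R1 = (10 - 2.857)/500 = 0.01429 A
|I_R1| = 0.01429 A

Final answer: |I_R1| = 0.01429 A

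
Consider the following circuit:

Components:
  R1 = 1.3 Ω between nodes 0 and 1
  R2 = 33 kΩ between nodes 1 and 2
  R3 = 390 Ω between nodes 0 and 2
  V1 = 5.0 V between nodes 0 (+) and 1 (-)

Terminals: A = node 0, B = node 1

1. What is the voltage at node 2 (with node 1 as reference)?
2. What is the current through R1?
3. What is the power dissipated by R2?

Nodal analysis, taking node 1 as the 0 V reference.
Source V1 fixes V_0 = 5 V.
KCL at each unknown node (sum of currents leaving = 0; resistances in Ω):
  Node 2: (V_2 - 0)/33000 + (V_2 - 5)/390 = 0
Collecting terms: 0.002594 × V_2 = 0.01282  =>  V_2 = 4.942 V
Part 1:
  Read off the nodal solution: V_2 = 4.942 V
Part 2:
  I_R1 = (V_0 - V_1)/R1 = (5 - 0)/1.3 = 3.846 A
  Magnitude: I_R1 = 3.846 A
Part 3:
  I_R2 = (V_1 - V_2)/R2 = (0 - 4.942)/33000 = -0.0001497 A
  P_R2 = I_R2² × R2 = (-0.0001497)² × 33000 = 0.00074 W

Final answers:
1. V_2 = 4.942 V
2. I_R1 = 3.846 A
3. P_R2 = 0.00074 W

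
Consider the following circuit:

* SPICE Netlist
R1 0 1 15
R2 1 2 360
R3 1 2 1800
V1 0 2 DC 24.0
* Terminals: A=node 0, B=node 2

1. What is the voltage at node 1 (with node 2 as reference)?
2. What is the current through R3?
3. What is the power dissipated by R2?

Nodal analysis, taking node 2 as the 0 V reference.
Source V1 fixes V_0 = 24 V.
KCL at each unknown node (sum of currents leaving = 0; resistances in Ω):
  Node 1: (V_1 - 24)/15 + (V_1 - 0)/360 + (V_1 - 0)/1800 = 0
Collecting terms: 0.07 × V_1 = 1.6  =>  V_1 = 22.86 V
Part 1:
  Read off the nodal solution: V_1 = 22.86 V
Part 2:
  I_R3 = (V_1 - V_2)/R3 = (22.86 - 0)/1800 = 0.0127 A
  Magnitude: I_R3 = 0.0127 A
Part 3:
  I_R2 = (V_1 - V_2)/R2 = (22.86 - 0)/360 = 0.06349 A
  P_R2 = I_R2² × R2 = (0.06349)² × 360 = 1.451 W

Final answers:
1. V_1 = 22.86 V
2. I_R3 = 0.0127 A
3. P_R2 = 1.451 W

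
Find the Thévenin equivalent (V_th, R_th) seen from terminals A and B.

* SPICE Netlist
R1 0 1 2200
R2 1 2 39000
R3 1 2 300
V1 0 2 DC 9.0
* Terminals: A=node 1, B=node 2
Step 1 — V_th is the open-circuit voltage V_A - V_B (nothing connected across the terminals).
Nodal analysis, taking node 2 as the 0 V reference.
Source V1 fixes V_0 = 9 V.
KCL at each unknown node (sum of currents leaving = 0; resistances in Ω):
  Node 1: (V_1 - 9)/2200 + (V_1 - 0)/39000 + (V_1 - 0)/300 = 0
Collecting terms: 0.003814 × V_1 = 0.004091  =>  V_1 = 1.073 V
V_th = V_1 - V_2 = 1.073 - 0 = 1.073 V
Step 2 — R_th: zero the source — replace V1 by a short circuit (node 2 merges into node 0) — and find the resistance seen between A (node 1) and B (node 0).
Reduce the network between node 1 (A) and node 0 (B) by series/parallel combination:
  Rp1 = R1 ‖ R2 ‖ R3 (parallel, all between nodes 0 and 1) = 1/(1/2200 + 1/39000 + 1/300) = 262.2 Ω
R_th = 262.2 Ω

Final answer: V_th = 1.073 V, R_th = 262.2 Ω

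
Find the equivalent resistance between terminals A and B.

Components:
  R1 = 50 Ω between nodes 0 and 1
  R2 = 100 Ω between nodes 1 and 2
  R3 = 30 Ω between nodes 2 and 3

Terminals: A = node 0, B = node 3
Reduce the network between node 0 (A) and node 3 (B) by series/parallel combination:
  Rs1 = R1 + R2 (series, joined only at node 1) = 50 + 100 = 150 Ω
  Rs2 = R3 + Rs1 (series, joined only at node 2) = 30 + 150 = 180 Ω
R_eq = 180 Ω

Final answer: 180 Ω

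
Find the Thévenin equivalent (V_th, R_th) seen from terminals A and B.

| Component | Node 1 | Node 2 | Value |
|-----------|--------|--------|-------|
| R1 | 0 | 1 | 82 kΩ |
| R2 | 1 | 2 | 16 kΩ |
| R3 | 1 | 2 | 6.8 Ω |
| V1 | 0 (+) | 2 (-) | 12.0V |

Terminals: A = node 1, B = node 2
Step 1 — V_th is the open-circuit voltage V_A - V_B (nothing connected across the terminals).
Nodal analysis, taking node 2 as the 0 V reference.
Source V1 fixes V_0 = 12 V.
KCL at each unknown node (sum of currents leaving = 0; resistances in Ω):
  Node 1: (V_1 - 12)/82000 + (V_1 - 0)/16000 + (V_1 - 0)/6.8 = 0
Collecting terms: 0.1471 × V_1 = 0.0001463  =>  V_1 = 0.0009946 V
V_th = V_1 - V_2 = 0.0009946 - 0 = 0.0009946 V
Step 2 — R_th: zero the source — replace V1 by a short circuit (node 2 merges into node 0) — and find the resistance seen between A (node 1) and B (node 0).
Reduce the network between node 1 (A) and node 0 (B) by series/parallel combination:
  Rp1 = R1 ‖ R2 ‖ R3 (parallel, all between nodes 0 and 1) = 1/(1/82000 + 1/16000 + 1/6.8) = 6.797 Ω
R_th = 6.797 Ω

Final answer: V_th = 0.0009946 V, R_th = 6.797 Ω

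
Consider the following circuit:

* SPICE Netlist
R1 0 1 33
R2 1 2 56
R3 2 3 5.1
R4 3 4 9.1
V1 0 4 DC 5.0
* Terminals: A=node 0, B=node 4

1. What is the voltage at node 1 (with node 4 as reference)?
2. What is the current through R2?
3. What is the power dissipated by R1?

Nodal analysis, taking node 4 as the 0 V reference.
Source V1 fixes V_0 = 5 V.
KCL at each unknown node (sum of currents leaving = 0; resistances in Ω):
  Node 1: (V_1 - 5)/33 + (V_1 - V_2)/56 = 0
  Node 2: (V_2 - V_1)/56 + (V_2 - V_3)/5.1 = 0
  Node 3: (V_3 - V_2)/5.1 + (V_3 - 0)/9.1 = 0
Collecting terms (coefficients in siemens):
  0.04816·V_1 - 0.01786·V_2 = 0.1515
  0.2139·V_2 - 0.01786·V_1 - 0.1961·V_3 = 0
  0.306·V_3 - 0.1961·V_2 = 0
Solving these 3 simultaneous equations (Gaussian elimination) gives:
  V_1 = 3.401 V, V_2 = 0.688 V, V_3 = 0.4409 V
Part 1:
  Read off the nodal solution: V_1 = 3.401 V
Part 2:
  I_R2 = (V_1 - V_2)/R2 = (3.401 - 0.688)/56 = 0.04845 A
  Magnitude: I_R2 = 0.04845 A
Part 3:
  I_R1 = (V_0 - V_1)/R1 = (5 - 3.401)/33 = 0.04845 A
  P_R1 = I_R1² × R1 = (0.04845)² × 33 = 0.07746 W

Final answers:
1. V_1 = 3.401 V
2. I_R2 = 0.04845 A
3. P_R1 = 0.07746 W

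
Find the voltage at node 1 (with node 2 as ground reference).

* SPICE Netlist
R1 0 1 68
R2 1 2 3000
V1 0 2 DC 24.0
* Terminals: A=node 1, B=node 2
Nodal analysis, taking node 2 as the 0 V reference.
Source V1 fixes V_0 = 24 V.
KCL at each unknown node (sum of currents leaving = 0; resistances in Ω):
  Node 1: (V_1 - 24)/68 + (V_1 - 0)/3000 = 0
Collecting terms: 0.01504 × V_1 = 0.3529  =>  V_1 = 23.47 V
The requested potential is V_1 = 23.47 V.

Final answer: V_1 = 23.47 V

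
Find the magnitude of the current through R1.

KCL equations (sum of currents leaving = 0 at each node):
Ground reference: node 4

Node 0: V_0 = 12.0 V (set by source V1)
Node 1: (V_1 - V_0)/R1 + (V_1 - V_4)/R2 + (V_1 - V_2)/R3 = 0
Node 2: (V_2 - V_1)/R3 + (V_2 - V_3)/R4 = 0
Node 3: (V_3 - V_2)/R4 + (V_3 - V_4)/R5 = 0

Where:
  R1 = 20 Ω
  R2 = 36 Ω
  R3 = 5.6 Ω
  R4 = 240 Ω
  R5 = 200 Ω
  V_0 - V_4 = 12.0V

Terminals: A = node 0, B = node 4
Nodal analysis, taking node 4 as the 0 V reference.
Source V1 fixes V_0 = 12 V.
KCL at each unknown node (sum of currents leaving = 0; resistances in Ω):
  Node 1: (V_1 - 12)/20 + (V_1 - 0)/36 + (V_1 - V_2)/5.6 = 0
  Node 2: (V_2 - V_1)/5.6 + (V_2 - V_3)/240 = 0
  Node 3: (V_3 - V_2)/240 + (V_3 - 0)/200 = 0
Collecting terms (coefficients in siemens):
  0.2563·V_1 - 0.1786·V_2 = 0.6
  0.1827·V_2 - 0.1786·V_1 - 0.004167·V_3 = 0
  0.009167·V_3 - 0.004167·V_2 = 0
Solving these 3 simultaneous equations (Gaussian elimination) gives:
  V_1 = 7.498 V, V_2 = 7.404 V, V_3 = 3.365 V
I_R1 = (V_0 - V_1)/R1 = (12 - 7.498)/20 = 0.2251 A
|I_R1| = 0.2251 A

Final answer: |I_R1| = 0.2251 A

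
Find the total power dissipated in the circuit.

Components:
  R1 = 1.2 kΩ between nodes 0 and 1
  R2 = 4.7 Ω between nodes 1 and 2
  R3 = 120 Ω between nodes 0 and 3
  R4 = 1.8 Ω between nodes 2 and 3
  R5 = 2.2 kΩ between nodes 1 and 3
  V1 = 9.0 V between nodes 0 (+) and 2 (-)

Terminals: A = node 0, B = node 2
Nodal analysis, taking node 2 as the 0 V reference.
Source V1 fixes V_0 = 9 V.
KCL at each unknown node (sum of currents leaving = 0; resistances in Ω):
  Node 1: (V_1 - 9)/1200 + (V_1 - 0)/4.7 + (V_1 - V_3)/2200 = 0
  Node 3: (V_3 - 9)/120 + (V_3 - 0)/1.8 + (V_3 - V_1)/2200 = 0
Collecting terms (coefficients in siemens):
  0.2141·V_1 - 0.0004545·V_3 = 0.0075
  0.5643·V_3 - 0.0004545·V_1 = 0.075
Determinant D = (0.2141)(0.5643) - (-0.0004545)(-0.0004545) = 0.1208
V_1 = [(0.0075)(0.5643) - (-0.0004545)(0.075)]/D = 0.03532 V
V_3 = [(0.2141)(0.075) - (0.0075)(-0.0004545)]/D = 0.1329 V
Power in each resistor, P = (ΔV)²/R:
  P_R1 = (9 - 0.03532)²/1200 = 0.06697 W
  P_R2 = (0.03532 - 0)²/4.7 = 0.0002654 W
  P_R3 = (9 - 0.1329)²/120 = 0.6552 W
  P_R4 = (0 - 0.1329)²/1.8 = 0.009816 W
  P_R5 = (0.03532 - 0.1329)²/2200 = 0.00000433 W
P_total = P_R1 + P_R2 + P_R3 + P_R4 + P_R5 = 0.7323 W

Final answer: 0.7323 W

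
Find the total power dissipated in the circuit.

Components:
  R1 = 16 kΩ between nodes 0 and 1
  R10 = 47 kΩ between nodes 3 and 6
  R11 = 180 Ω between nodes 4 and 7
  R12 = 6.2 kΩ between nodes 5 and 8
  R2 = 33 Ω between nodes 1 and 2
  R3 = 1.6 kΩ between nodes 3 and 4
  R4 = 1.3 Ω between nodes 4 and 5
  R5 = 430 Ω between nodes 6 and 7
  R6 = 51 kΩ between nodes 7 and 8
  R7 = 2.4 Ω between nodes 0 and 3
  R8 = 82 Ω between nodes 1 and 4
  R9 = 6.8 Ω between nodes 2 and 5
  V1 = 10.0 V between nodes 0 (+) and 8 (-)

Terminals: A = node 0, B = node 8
Nodal analysis, taking node 8 as the 0 V reference.
Source V1 fixes V_0 = 10 V.
KCL at each unknown node (sum of currents leaving = 0; resistances in Ω):
  Node 1: (V_1 - 10)/16000 + (V_1 - V_2)/33 + (V_1 - V_4)/82 = 0
  Node 2: (V_2 - V_1)/33 + (V_2 - V_5)/6.8 = 0
  Node 3: (V_3 - V_4)/1600 + (V_3 - 10)/2.4 + (V_3 - V_6)/47000 = 0
  Node 4: (V_4 - V_3)/1600 + (V_4 - V_5)/1.3 + (V_4 - V_1)/82 + (V_4 - V_7)/180 = 0
  Node 5: (V_5 - V_4)/1.3 + (V_5 - V_2)/6.8 + (V_5 - 0)/6200 = 0
  Node 6: (V_6 - V_7)/430 + (V_6 - V_3)/47000 = 0
  Node 7: (V_7 - V_6)/430 + (V_7 - 0)/51000 + (V_7 - V_4)/180 = 0
Collecting terms (coefficients in siemens):
  0.04256·V_1 - 0.0303·V_2 - 0.0122·V_4 = 0.000625
  0.1774·V_2 - 0.0303·V_1 - 0.1471·V_5 = 0
  0.4173·V_3 - 0.000625·V_4 - 0.00002128·V_6 = 4.167
  0.7876·V_4 - 0.0122·V_1 - 0.000625·V_3 - 0.7692·V_5 - 0.005556·V_7 = 0
  0.9165·V_5 - 0.1471·V_2 - 0.7692·V_4 = 0
  0.002347·V_6 - 0.00002128·V_3 - 0.002326·V_7 = 0
  0.007901·V_7 - 0.005556·V_4 - 0.002326·V_6 = 0
Solving these 7 simultaneous equations (Gaussian elimination) gives:
  V_1 = 7.967 V, V_2 = 7.964 V, V_3 = 9.997 V, V_4 = 7.965 V
  V_5 = 7.963 V, V_6 = 7.963 V, V_7 = 7.945 V
Power in each resistor, P = (ΔV)²/R:
  P_R1 = (10 - 7.967)²/16000 = 0.0002582 W
  P_R2 = (7.967 - 7.964)²/33 = 0.0000003182 W
  P_R3 = (9.997 - 7.965)²/1600 = 0.00258 W
  P_R4 = (7.965 - 7.963)²/1.3 = 0.000001829 W
  P_R5 = (7.963 - 7.945)²/430 = 0.0000008049 W
  P_R6 = (7.945 - 0)²/51000 = 0.001238 W
  P_R7 = (10 - 9.997)²/2.4 = 0.000004139 W
  P_R8 = (7.967 - 7.965)²/82 = 0.00000006826 W
  P_R9 = (7.964 - 7.963)²/6.8 = 0.00000006556 W
  P_R10 = (9.997 - 7.963)²/47000 = 0.00008798 W
  P_R11 = (7.965 - 7.945)²/180 = 0.000002279 W
  P_R12 = (7.963 - 0)²/6200 = 0.01023 W
P_total = P_R1 + P_R2 + P_R3 + P_R4 + P_R5 + P_R6 + P_R7 + P_R8 + P_R9 + P_R10 + P_R11 + P_R12 = 0.0144 W

Final answer: 0.0144 W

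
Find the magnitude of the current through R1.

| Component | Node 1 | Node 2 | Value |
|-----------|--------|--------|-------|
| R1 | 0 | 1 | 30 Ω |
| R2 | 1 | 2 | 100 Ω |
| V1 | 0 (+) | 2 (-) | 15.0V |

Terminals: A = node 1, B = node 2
Nodal analysis, taking node 2 as the 0 V reference.
Source V1 fixes V_0 = 15 V.
KCL at each unknown node (sum of currents leaving = 0; resistances in Ω):
  Node 1: (V_1 - 15)/30 + (V_1 - 0)/100 = 0
Collecting terms: 0.04333 × V_1 = 0.5  =>  V_1 = 11.54 V
I_R1 = (V_0 - V_1)/R1 = (15 - 11.54)/30 = 0.1154 A
|I_R1| = 0.1154 A

Final answer: |I_R1| = 0.1154 A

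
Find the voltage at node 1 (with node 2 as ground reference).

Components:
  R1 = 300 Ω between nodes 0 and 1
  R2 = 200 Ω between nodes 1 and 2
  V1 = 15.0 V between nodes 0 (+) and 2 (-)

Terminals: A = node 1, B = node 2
Nodal analysis, taking node 2 as the 0 V reference.
Source V1 fixes V_0 = 15 V.
KCL at each unknown node (sum of currents leaving = 0; resistances in Ω):
  Node 1: (V_1 - 15)/300 + (V_1 - 0)/200 = 0
Collecting terms: 0.008333 × V_1 = 0.05  =>  V_1 = 6 V
The requested potential is V_1 = 6 V.

Final answer: V_1 = 6 V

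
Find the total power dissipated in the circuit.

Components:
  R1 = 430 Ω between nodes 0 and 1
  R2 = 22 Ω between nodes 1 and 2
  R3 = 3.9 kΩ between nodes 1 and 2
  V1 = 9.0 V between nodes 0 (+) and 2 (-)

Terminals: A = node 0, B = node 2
Nodal analysis, taking node 2 as the 0 V reference.
Source V1 fixes V_0 = 9 V.
KCL at each unknown node (sum of currents leaving = 0; resistances in Ω):
  Node 1: (V_1 - 9)/430 + (V_1 - 0)/22 + (V_1 - 0)/3900 = 0
Collecting terms: 0.04804 × V_1 = 0.02093  =>  V_1 = 0.4357 V
Power in each resistor, P = (ΔV)²/R:
  P_R1 = (9 - 0.4357)²/430 = 0.1706 W
  P_R2 = (0.4357 - 0)²/22 = 0.008629 W
  P_R3 = (0.4357 - 0)²/3900 = 0.00004868 W
P_total = P_R1 + P_R2 + P_R3 = 0.1793 W

Final answer: 0.1793 W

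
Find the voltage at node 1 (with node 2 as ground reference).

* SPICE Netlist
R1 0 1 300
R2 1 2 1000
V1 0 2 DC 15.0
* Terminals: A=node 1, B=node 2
Nodal analysis, taking node 2 as the 0 V reference.
Source V1 fixes V_0 = 15 V.
KCL at each unknown node (sum of currents leaving = 0; resistances in Ω):
  Node 1: (V_1 - 15)/300 + (V_1 - 0)/1000 = 0
Collecting terms: 0.004333 × V_1 = 0.05  =>  V_1 = 11.54 V
The requested potential is V_1 = 11.54 V.

Final answer: V_1 = 11.54 V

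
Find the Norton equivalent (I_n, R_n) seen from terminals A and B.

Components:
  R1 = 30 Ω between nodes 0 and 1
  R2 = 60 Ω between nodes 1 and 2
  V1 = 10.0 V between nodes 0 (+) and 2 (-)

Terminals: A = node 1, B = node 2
Find the Thévenin equivalent first; then I_n = V_th/R_th and R_n = R_th.
Step 1 — V_th is the open-circuit voltage V_A - V_B (nothing connected across the terminals).
Nodal analysis, taking node 2 as the 0 V reference.
Source V1 fixes V_0 = 10 V.
KCL at each unknown node (sum of currents leaving = 0; resistances in Ω):
  Node 1: (V_1 - 10)/30 + (V_1 - 0)/60 = 0
Collecting terms: 0.05 × V_1 = 0.3333  =>  V_1 = 6.667 V
V_th = V_1 - V_2 = 6.667 - 0 = 6.667 V
Step 2 — R_th: zero the source — replace V1 by a short circuit (node 2 merges into node 0) — and find the resistance seen between A (node 1) and B (node 0).
Reduce the network between node 1 (A) and node 0 (B) by series/parallel combination:
  Rp1 = R1 ‖ R2 (parallel, both between nodes 0 and 1) = 1/(1/30 + 1/60) = 20 Ω
R_th = 20 Ω
I_n = V_th/R_th = 6.667/20 = 0.3333 A, and R_n = R_th = 20 Ω

Final answer: I_n = 0.3333 A, R_n = 20 Ω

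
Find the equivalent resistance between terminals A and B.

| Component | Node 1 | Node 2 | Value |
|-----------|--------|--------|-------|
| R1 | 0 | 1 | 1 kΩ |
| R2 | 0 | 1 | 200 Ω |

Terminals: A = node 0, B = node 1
Reduce the network between node 0 (A) and node 1 (B) by series/parallel combination:
  Rp1 = R1 ‖ R2 (parallel, both between nodes 0 and 1) = 1/(1/1000 + 1/200) = 166.7 Ω
R_eq = 166.7 Ω

Final answer: 166.7 Ω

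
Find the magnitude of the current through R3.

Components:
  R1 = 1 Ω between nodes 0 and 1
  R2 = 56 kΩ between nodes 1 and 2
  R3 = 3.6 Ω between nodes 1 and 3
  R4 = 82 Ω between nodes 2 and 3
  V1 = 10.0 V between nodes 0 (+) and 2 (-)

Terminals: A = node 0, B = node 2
Nodal analysis, taking node 2 as the 0 V reference.
Source V1 fixes V_0 = 10 V.
KCL at each unknown node (sum of currents leaving = 0; resistances in Ω):
  Node 1: (V_1 - 10)/1 + (V_1 - 0)/56000 + (V_1 - V_3)/3.6 = 0
  Node 3: (V_3 - V_1)/3.6 + (V_3 - 0)/82 = 0
Collecting terms (coefficients in siemens):
  1.278·V_1 - 0.2778·V_3 = 10
  0.29·V_3 - 0.2778·V_1 = 0
Determinant D = (1.278)(0.29) - (-0.2778)(-0.2778) = 0.2934
V_1 = [(10)(0.29) - (-0.2778)(0)]/D = 9.884 V
V_3 = [(1.278)(0) - (10)(-0.2778)]/D = 9.469 V
I_R3 = (V_1 - V_3)/R3 = (9.884 - 9.469)/3.6 = 0.1155 A
|I_R3| = 0.1155 A

Final answer: |I_R3| = 0.1155 A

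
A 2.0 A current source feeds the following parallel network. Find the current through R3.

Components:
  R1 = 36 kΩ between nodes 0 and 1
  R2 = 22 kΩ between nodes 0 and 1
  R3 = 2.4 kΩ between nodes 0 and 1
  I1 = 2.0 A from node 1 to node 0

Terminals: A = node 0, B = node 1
All resistors sit directly between nodes 0 and 1, so they are in parallel and share one voltage V; the full source current 2 A splits among them.
1/R_par = 1/36000 + 1/22000 + 1/2400 = 0.0004899 S  =>  R_par = 2041 Ω
V = I × R_par = 2 × 2041 = 4082 V
I_R3 = V/R3 = 4082/2400 = 1.701 A

Final answer: 1.701 A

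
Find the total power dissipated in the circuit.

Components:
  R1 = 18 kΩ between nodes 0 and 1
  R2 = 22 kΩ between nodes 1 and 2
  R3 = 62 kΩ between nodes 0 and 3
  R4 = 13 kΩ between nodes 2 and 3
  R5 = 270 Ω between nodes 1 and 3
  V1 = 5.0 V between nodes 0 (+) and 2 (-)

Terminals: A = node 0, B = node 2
Nodal analysis, taking node 2 as the 0 V reference.
Source V1 fixes V_0 = 5 V.
KCL at each unknown node (sum of currents leaving = 0; resistances in Ω):
  Node 1: (V_1 - 5)/18000 + (V_1 - 0)/22000 + (V_1 - V_3)/270 = 0
  Node 3: (V_3 - 5)/62000 + (V_3 - 0)/13000 + (V_3 - V_1)/270 = 0
Collecting terms (coefficients in siemens):
  0.003805·V_1 - 0.003704·V_3 = 0.0002778
  0.003797·V_3 - 0.003704·V_1 = 0.00008065
Determinant D = (0.003805)(0.003797) - (-0.003704)(-0.003704) = 0.0000007281
V_1 = [(0.0002778)(0.003797) - (-0.003704)(0.00008065)]/D = 1.859 V
V_3 = [(0.003805)(0.00008065) - (0.0002778)(-0.003704)]/D = 1.834 V
Power in each resistor, P = (ΔV)²/R:
  P_R1 = (5 - 1.859)²/18000 = 0.0005482 W
  P_R2 = (1.859 - 0)²/22000 = 0.000157 W
  P_R3 = (5 - 1.834)²/62000 = 0.0001616 W
  P_R4 = (0 - 1.834)²/13000 = 0.0002588 W
  P_R5 = (1.859 - 1.834)²/270 = 0.000002189 W
P_total = P_R1 + P_R2 + P_R3 + P_R4 + P_R5 = 0.001128 W

Final answer: 0.001128 W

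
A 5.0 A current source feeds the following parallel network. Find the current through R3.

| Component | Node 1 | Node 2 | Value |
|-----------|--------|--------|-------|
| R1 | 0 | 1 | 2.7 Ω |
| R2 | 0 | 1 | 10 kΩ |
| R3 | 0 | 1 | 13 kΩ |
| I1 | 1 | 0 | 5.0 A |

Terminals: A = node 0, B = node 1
All resistors sit directly between nodes 0 and 1, so they are in parallel and share one voltage V; the full source current 5 A splits among them.
1/R_par = 1/2.7 + 1/10000 + 1/13000 = 0.3705 S  =>  R_par = 2.699 Ω
V = I × R_par = 5 × 2.699 = 13.49 V
I_R3 = V/R3 = 13.49/13000 = 0.001038 A

Final answer: 0.001038 A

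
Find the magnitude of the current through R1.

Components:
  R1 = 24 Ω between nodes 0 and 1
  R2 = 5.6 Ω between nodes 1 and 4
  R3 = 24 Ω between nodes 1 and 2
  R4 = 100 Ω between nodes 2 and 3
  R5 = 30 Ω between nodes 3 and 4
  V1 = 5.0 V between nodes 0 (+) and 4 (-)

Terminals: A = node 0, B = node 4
Nodal analysis, taking node 4 as the 0 V reference.
Source V1 fixes V_0 = 5 V.
KCL at each unknown node (sum of currents leaving = 0; resistances in Ω):
  Node 1: (V_1 - 5)/24 + (V_1 - 0)/5.6 + (V_1 - V_2)/24 = 0
  Node 2: (V_2 - V_1)/24 + (V_2 - V_3)/100 = 0
  Node 3: (V_3 - V_2)/100 + (V_3 - 0)/30 = 0
Collecting terms (coefficients in siemens):
  0.2619·V_1 - 0.04167·V_2 = 0.2083
  0.05167·V_2 - 0.04167·V_1 - 0.01·V_3 = 0
  0.04333·V_3 - 0.01·V_2 = 0
Solving these 3 simultaneous equations (Gaussian elimination) gives:
  V_1 = 0.9189 V, V_2 = 0.7757 V, V_3 = 0.179 V
I_R1 = (V_0 - V_1)/R1 = (5 - 0.9189)/24 = 0.17 A
|I_R1| = 0.17 A

Final answer: |I_R1| = 0.17 A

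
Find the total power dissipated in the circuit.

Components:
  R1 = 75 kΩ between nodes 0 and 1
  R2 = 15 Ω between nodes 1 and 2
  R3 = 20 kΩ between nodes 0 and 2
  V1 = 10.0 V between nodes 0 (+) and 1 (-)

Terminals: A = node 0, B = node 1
Nodal analysis, taking node 1 as the 0 V reference.
Source V1 fixes V_0 = 10 V.
KCL at each unknown node (sum of currents leaving = 0; resistances in Ω):
  Node 2: (V_2 - 0)/15 + (V_2 - 10)/20000 = 0
Collecting terms: 0.06672 × V_2 = 0.0005  =>  V_2 = 0.007494 V
Power in each resistor, P = (ΔV)²/R:
  P_R1 = (10 - 0)²/75000 = 0.001333 W
  P_R2 = (0 - 0.007494)²/15 = 0.000003744 W
  P_R3 = (10 - 0.007494)²/20000 = 0.004993 W
P_total = P_R1 + P_R2 + P_R3 = 0.00633 W

Final answer: 0.00633 W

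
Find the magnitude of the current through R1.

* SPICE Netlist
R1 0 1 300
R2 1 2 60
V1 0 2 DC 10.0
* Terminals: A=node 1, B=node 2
Nodal analysis, taking node 2 as the 0 V reference.
Source V1 fixes V_0 = 10 V.
KCL at each unknown node (sum of currents leaving = 0; resistances in Ω):
  Node 1: (V_1 - 10)/300 + (V_1 - 0)/60 = 0
Collecting terms: 0.02 × V_1 = 0.03333  =>  V_1 = 1.667 V
I_R1 = (V_0 - V_1)/R1 = (10 - 1.667)/300 = 0.02778 A
|I_R1| = 0.02778 A

Final answer: |I_R1| = 0.02778 A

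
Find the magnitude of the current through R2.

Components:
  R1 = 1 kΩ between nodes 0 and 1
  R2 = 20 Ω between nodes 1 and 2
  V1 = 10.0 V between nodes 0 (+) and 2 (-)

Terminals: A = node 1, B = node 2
Nodal analysis, taking node 2 as the 0 V reference.
Source V1 fixes V_0 = 10 V.
KCL at each unknown node (sum of currents leaving = 0; resistances in Ω):
  Node 1: (V_1 - 10)/1000 + (V_1 - 0)/20 = 0
Collecting terms: 0.051 × V_1 = 0.01  =>  V_1 = 0.1961 V
I_R2 = (V_1 - V_2)/R2 = (0.1961 - 0)/20 = 0.009804 A
|I_R2| = 0.009804 A

Final answer: |I_R2| = 0.009804 A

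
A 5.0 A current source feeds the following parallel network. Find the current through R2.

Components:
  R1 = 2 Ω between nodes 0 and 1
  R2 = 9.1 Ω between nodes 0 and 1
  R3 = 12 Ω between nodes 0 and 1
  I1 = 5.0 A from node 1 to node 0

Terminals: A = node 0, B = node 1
All resistors sit directly between nodes 0 and 1, so they are in parallel and share one voltage V; the full source current 5 A splits among them.
1/R_par = 1/2 + 1/9.1 + 1/12 = 0.6932 S  =>  R_par = 1.443 Ω
V = I × R_par = 5 × 1.443 = 7.213 V
I_R2 = V/R2 = 7.213/9.1 = 0.7926 A

Final answer: 0.7926 A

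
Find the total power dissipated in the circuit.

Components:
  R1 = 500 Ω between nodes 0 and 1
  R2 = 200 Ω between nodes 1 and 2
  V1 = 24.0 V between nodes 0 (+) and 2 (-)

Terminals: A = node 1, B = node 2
Nodal analysis, taking node 2 as the 0 V reference.
Source V1 fixes V_0 = 24 V.
KCL at each unknown node (sum of currents leaving = 0; resistances in Ω):
  Node 1: (V_1 - 24)/500 + (V_1 - 0)/200 = 0
Collecting terms: 0.007 × V_1 = 0.048  =>  V_1 = 6.857 V
Power in each resistor, P = (ΔV)²/R:
  P_R1 = (24 - 6.857)²/500 = 0.5878 W
  P_R2 = (6.857 - 0)²/200 = 0.2351 W
P_total = P_R1 + P_R2 = 0.8229 W

Final answer: 0.8229 W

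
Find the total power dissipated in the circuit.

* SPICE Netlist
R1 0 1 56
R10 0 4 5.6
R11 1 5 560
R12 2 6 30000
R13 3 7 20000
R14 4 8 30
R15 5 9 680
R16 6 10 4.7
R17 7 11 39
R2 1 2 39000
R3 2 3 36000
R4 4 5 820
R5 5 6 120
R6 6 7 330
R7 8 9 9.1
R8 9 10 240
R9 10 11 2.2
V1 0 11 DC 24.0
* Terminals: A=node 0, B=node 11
Nodal analysis, taking node 11 as the 0 V reference.
Source V1 fixes V_0 = 24 V.
KCL at each unknown node (sum of currents leaving = 0; resistances in Ω):
  Node 1: (V_1 - 24)/56 + (V_1 - V_2)/39000 + (V_1 - V_5)/560 = 0
  Node 2: (V_2 - V_1)/39000 + (V_2 - V_3)/36000 + (V_2 - V_6)/30000 = 0
  Node 3: (V_3 - V_2)/36000 + (V_3 - V_7)/20000 = 0
  Node 4: (V_4 - V_5)/820 + (V_4 - 24)/5.6 + (V_4 - V_8)/30 = 0
  Node 5: (V_5 - V_4)/820 + (V_5 - V_6)/120 + (V_5 - V_1)/560 + (V_5 - V_9)/680 = 0
  Node 6: (V_6 - V_5)/120 + (V_6 - V_7)/330 + (V_6 - V_2)/30000 + (V_6 - V_10)/4.7 = 0
  Node 7: (V_7 - V_6)/330 + (V_7 - V_3)/20000 + (V_7 - 0)/39 = 0
  Node 8: (V_8 - V_9)/9.1 + (V_8 - V_4)/30 = 0
  Node 9: (V_9 - V_8)/9.1 + (V_9 - V_10)/240 + (V_9 - V_5)/680 = 0
  Node 10: (V_10 - V_9)/240 + (V_10 - 0)/2.2 + (V_10 - V_6)/4.7 = 0
Collecting terms (coefficients in siemens):
  0.01967·V_1 - 0.00002564·V_2 - 0.001786·V_5 = 0.4286
  0.00008675·V_2 - 0.00002564·V_1 - 0.00002778·V_3 - 0.00003333·V_6 = 0
  0.00007778·V_3 - 0.00002778·V_2 - 0.00005·V_7 = 0
  0.2131·V_4 - 0.00122·V_5 - 0.03333·V_8 = 4.286
  0.01281·V_5 - 0.001786·V_1 - 0.00122·V_4 - 0.008333·V_6 - 0.001471·V_9 = 0
  0.2242·V_6 - 0.00003333·V_2 - 0.008333·V_5 - 0.00303·V_7 - 0.2128·V_10 = 0
  0.02872·V_7 - 0.00005·V_3 - 0.00303·V_6 = 0
  0.1432·V_8 - 0.03333·V_4 - 0.1099·V_9 = 0
  0.1155·V_9 - 0.001471·V_5 - 0.1099·V_8 - 0.004167·V_10 = 0
  0.6715·V_10 - 0.2128·V_6 - 0.004167·V_9 = 0
Solving these 10 simultaneous equations (Gaussian elimination) gives:
  V_1 = 22.53 V, V_2 = 7.79 V, V_3 = 2.826 V, V_4 = 23.35 V
  V_5 = 7.994 V, V_6 = 0.5926 V, V_7 = 0.06744 V, V_8 = 20.44 V
  V_9 = 19.55 V, V_10 = 0.3091 V
Power in each resistor, P = (ΔV)²/R:
  P_R1 = (24 - 22.53)²/56 = 0.03882 W
  P_R2 = (22.53 - 7.79)²/39000 = 0.005567 W
  P_R3 = (7.79 - 2.826)²/36000 = 0.0006847 W
  P_R4 = (23.35 - 7.994)²/820 = 0.2876 W
  P_R5 = (7.994 - 0.5926)²/120 = 0.4565 W
  P_R6 = (0.5926 - 0.06744)²/330 = 0.0008358 W
  P_R7 = (20.44 - 19.55)²/9.1 = 0.08593 W
  P_R8 = (19.55 - 0.3091)²/240 = 1.543 W
  P_R9 = (0.3091 - 0)²/2.2 = 0.04343 W
  P_R10 = (24 - 23.35)²/5.6 = 0.07523 W
  P_R11 = (22.53 - 7.994)²/560 = 0.3771 W
  P_R12 = (7.79 - 0.5926)²/30000 = 0.001727 W
  P_R13 = (2.826 - 0.06744)²/20000 = 0.0003804 W
  P_R14 = (23.35 - 20.44)²/30 = 0.2833 W
  P_R15 = (7.994 - 19.55)²/680 = 0.1964 W
  P_R16 = (0.5926 - 0.3091)²/4.7 = 0.0171 W
  P_R17 = (0.06744 - 0)²/39 = 0.0001166 W
P_total = P_R1 + P_R2 + P_R3 + P_R4 + P_R5 + P_R6 + P_R7 + P_R8 + P_R9 + P_R10 + P_R11 + P_R12 + P_R13 + P_R14 + P_R15 + P_R16 + P_R17 = 3.414 W

Final answer: 3.414 W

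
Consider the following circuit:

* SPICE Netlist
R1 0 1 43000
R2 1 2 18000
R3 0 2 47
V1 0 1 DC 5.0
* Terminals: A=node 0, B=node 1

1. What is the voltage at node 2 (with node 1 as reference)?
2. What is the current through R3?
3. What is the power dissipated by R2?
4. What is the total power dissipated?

Nodal analysis, taking node 1 as the 0 V reference.
Source V1 fixes V_0 = 5 V.
KCL at each unknown node (sum of currents leaving = 0; resistances in Ω):
  Node 2: (V_2 - 0)/18000 + (V_2 - 5)/47 = 0
Collecting terms: 0.02133 × V_2 = 0.1064  =>  V_2 = 4.987 V
Part 1:
  Read off the nodal solution: V_2 = 4.987 V
Part 2:
  I_R3 = (V_0 - V_2)/R3 = (5 - 4.987)/47 = 0.0002771 A
  Magnitude: I_R3 = 0.0002771 A
Part 3:
  I_R2 = (V_1 - V_2)/R2 = (0 - 4.987)/18000 = -0.0002771 A
  P_R2 = I_R2² × R2 = (-0.0002771)² × 18000 = 0.001382 W
Part 4:
  Power in each resistor, P = (ΔV)²/R:
    P_R1 = (5 - 0)²/43000 = 0.0005814 W
    P_R2 = (0 - 4.987)²/18000 = 0.001382 W
    P_R3 = (5 - 4.987)²/47 = 0.000003608 W
  P_total = P_R1 + P_R2 + P_R3 = 0.001967 W

Final answers:
1. V_2 = 4.987 V
2. I_R3 = 0.0002771 A
3. P_R2 = 0.001382 W
4. P_total = 0.001967 W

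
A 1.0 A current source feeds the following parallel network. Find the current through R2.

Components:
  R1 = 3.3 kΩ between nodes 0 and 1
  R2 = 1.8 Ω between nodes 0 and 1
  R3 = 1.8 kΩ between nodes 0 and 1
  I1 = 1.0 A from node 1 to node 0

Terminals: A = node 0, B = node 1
All resistors sit directly between nodes 0 and 1, so they are in parallel and share one voltage V; the full source current 1 A splits among them.
1/R_par = 1/3300 + 1/1.8 + 1/1800 = 0.5564 S  =>  R_par = 1.797 Ω
V = I × R_par = 1 × 1.797 = 1.797 V
I_R2 = V/R2 = 1.797/1.8 = 0.9985 A

Final answer: 0.9985 A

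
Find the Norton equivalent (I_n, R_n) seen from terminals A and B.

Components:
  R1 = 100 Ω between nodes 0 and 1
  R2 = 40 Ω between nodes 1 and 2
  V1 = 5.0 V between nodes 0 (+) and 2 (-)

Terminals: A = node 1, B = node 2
Find the Thévenin equivalent first; then I_n = V_th/R_th and R_n = R_th.
Step 1 — V_th is the open-circuit voltage V_A - V_B (nothing connected across the terminals).
Nodal analysis, taking node 2 as the 0 V reference.
Source V1 fixes V_0 = 5 V.
KCL at each unknown node (sum of currents leaving = 0; resistances in Ω):
  Node 1: (V_1 - 5)/100 + (V_1 - 0)/40 = 0
Collecting terms: 0.035 × V_1 = 0.05  =>  V_1 = 1.429 V
V_th = V_1 - V_2 = 1.429 - 0 = 1.429 V
Step 2 — R_th: zero the source — replace V1 by a short circuit (node 2 merges into node 0) — and find the resistance seen between A (node 1) and B (node 0).
Reduce the network between node 1 (A) and node 0 (B) by series/parallel combination:
  Rp1 = R1 ‖ R2 (parallel, both between nodes 0 and 1) = 1/(1/100 + 1/40) = 28.57 Ω
R_th = 28.57 Ω
I_n = V_th/R_th = 1.429/28.57 = 0.05 A, and R_n = R_th = 28.57 Ω

Final answer: I_n = 0.05 A, R_n = 28.57 Ω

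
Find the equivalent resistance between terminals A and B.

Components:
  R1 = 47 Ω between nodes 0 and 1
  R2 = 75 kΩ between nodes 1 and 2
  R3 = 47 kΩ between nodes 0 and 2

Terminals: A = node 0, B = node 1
Reduce the network between node 0 (A) and node 1 (B) by series/parallel combination:
  Rs1 = R3 + R2 (series, joined only at node 2) = 47000 + 75000 = 122000 Ω
  Rp1 = R1 ‖ Rs1 (parallel, both between nodes 0 and 1) = 1/(1/47 + 1/122000) = 46.98 Ω
R_eq = 46.98 Ω

Final answer: 46.98 Ω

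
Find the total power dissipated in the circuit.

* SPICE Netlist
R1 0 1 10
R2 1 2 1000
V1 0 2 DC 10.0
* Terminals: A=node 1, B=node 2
Nodal analysis, taking node 2 as the 0 V reference.
Source V1 fixes V_0 = 10 V.
KCL at each unknown node (sum of currents leaving = 0; resistances in Ω):
  Node 1: (V_1 - 10)/10 + (V_1 - 0)/1000 = 0
Collecting terms: 0.101 × V_1 = 1  =>  V_1 = 9.901 V
Power in each resistor, P = (ΔV)²/R:
  P_R1 = (10 - 9.901)²/10 = 0.0009803 W
  P_R2 = (9.901 - 0)²/1000 = 0.09803 W
P_total = P_R1 + P_R2 = 0.09901 W

Final answer: 0.09901 W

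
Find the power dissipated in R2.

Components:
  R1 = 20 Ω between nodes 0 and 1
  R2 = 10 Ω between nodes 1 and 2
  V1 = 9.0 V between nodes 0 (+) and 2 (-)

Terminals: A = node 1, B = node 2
Nodal analysis, taking node 2 as the 0 V reference.
Source V1 fixes V_0 = 9 V.
KCL at each unknown node (sum of currents leaving = 0; resistances in Ω):
  Node 1: (V_1 - 9)/20 + (V_1 - 0)/10 = 0
Collecting terms: 0.15 × V_1 = 0.45  =>  V_1 = 3 V
I_R2 = (V_1 - V_2)/R2 = (3 - 0)/10 = 0.3 A
P_R2 = I_R2² × R2 = (0.3)² × 10 = 0.9 W

Final answer: 0.9 W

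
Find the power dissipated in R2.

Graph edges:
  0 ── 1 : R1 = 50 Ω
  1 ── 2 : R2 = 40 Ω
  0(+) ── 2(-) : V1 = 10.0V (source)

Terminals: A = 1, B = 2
Nodal analysis, taking node 2 as the 0 V reference.
Source V1 fixes V_0 = 10 V.
KCL at each unknown node (sum of currents leaving = 0; resistances in Ω):
  Node 1: (V_1 - 10)/50 + (V_1 - 0)/40 = 0
Collecting terms: 0.045 × V_1 = 0.2  =>  V_1 = 4.444 V
I_R2 = (V_1 - V_2)/R2 = (4.444 - 0)/40 = 0.1111 A
P_R2 = I_R2² × R2 = (0.1111)² × 40 = 0.4938 W

Final answer: 0.4938 W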